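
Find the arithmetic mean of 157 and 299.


AM = (157 + 299)/2 = 456/2 = 228

AM = 228


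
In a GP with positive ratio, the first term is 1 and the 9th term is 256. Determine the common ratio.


r^(n-1) = aₙ/a₁
r^8 = 256/1 = 256
r = 256^(1/8)
= ±2; taking r > 0 gives r = 2

r = 2


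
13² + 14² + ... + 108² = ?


Σₖ₌13^108 k² = Σₖ₌₁^108 k² − Σₖ₌₁^12 k²
= 108·109·217/6 − 12·13·25/6
= 425754 − 650 = 425104

Σk² = 425104


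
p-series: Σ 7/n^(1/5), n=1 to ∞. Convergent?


p-series test: Σ c/n^p converges if p > 1, diverges if p ≤ 1 (constant c > 0 doesn't affect convergence).
p = 1/5
1/5 ≤ 1 → DIVERGES

Diverges (p = 1/5 ≤ 1)


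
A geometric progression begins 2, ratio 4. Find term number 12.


aₙ = a₁·r^(n-1)
= 2×4^11
= 2×4194304
= 8388608

a_12 = 8388608


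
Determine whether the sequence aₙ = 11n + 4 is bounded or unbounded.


aₙ = 11n + 4 → as n→∞, aₙ→∞
No finite upper bound exists
The sequence is UNBOUNDED

Unbounded (aₙ → ∞ as n → ∞)


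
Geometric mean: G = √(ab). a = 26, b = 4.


GM = √(26×4) = √104 = 10.198

GM = 10.198


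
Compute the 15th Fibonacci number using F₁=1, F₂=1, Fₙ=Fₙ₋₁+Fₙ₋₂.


Fibonacci sequence: 1, 1, 2, 3, 5, 8, 13, 21, 34, 55, 89, ...
F(15) = 610

F(15) = 610


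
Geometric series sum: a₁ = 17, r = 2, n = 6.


Sₙ = 17×(2^6 - 1)/(2 - 1)
= 17×(64 - 1)/1
= 17×63/1
= 1071

S_6 = 1071


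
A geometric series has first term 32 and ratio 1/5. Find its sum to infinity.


S∞ = a₁/(1-r) = 32/(1 - 1/5)
= 32/(4/5)
= 40

S∞ = 40


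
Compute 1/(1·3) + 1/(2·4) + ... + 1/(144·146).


1/(k(k+2)) = (1/2)·(1/k - 1/(k+2)) (partial fractions)
Telescoping: Σ = (1/2)·(1 + 1/2 - 1/145 - 1/146) = 7866/10585

Sum = 7866/10585


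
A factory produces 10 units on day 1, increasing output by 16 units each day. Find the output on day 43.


aₙ = a₁ + (n-1)d
= 10 + (43-1)×16
= 10 + 672
= 682

a_43 = 682


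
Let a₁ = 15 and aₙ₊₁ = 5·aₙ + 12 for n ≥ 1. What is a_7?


Computing step by step:
a_1 = 15
a_2 = 87
a_3 = 447
a_4 = 2247
a_5 = 11247
a_6 = 56247
a_7 = 281247


a_7 = 281247


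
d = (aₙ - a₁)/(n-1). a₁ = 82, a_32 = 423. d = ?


d = (aₙ - a₁)/(n-1)
= (423 - 82)/(32-1)
= 341/31 = 11

d = 11


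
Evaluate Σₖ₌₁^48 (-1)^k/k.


S = -1 + 1/2 - 1/3 + 1/4 - 1/5 + 1/6 - 1/7 + 1/8 ± ...
= -0.6828
(Full series converges to -ln(2) ≈ -0.6931)

S_48 = -0.6828


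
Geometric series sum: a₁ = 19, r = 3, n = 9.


Sₙ = 19×(3^9 - 1)/(3 - 1)
= 19×(19683 - 1)/2
= 19×19682/2
= 186979

S_9 = 186979


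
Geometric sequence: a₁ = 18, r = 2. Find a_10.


aₙ = a₁·r^(n-1)
= 18×2^9
= 18×512
= 9216

a_10 = 9216


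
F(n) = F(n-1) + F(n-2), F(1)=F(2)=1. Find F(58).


Fibonacci sequence: 1, 1, 2, 3, 5, 8, 13, 21, 34, 55, 89, ...
F(58) = 591286729879

F(58) = 591286729879


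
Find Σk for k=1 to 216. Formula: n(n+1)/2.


n(n+1)/2 = 216×217/2 = 46872/2 = 23436

Σk = 23436


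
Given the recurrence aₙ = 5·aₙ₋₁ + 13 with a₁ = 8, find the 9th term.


Computing step by step:
a_1 = 8
a_2 = 53
a_3 = 278
a_4 = 1403
a_5 = 7028
a_6 = 35153
a_7 = 175778
a_8 = 878903
a_9 = 4394528


a_9 = 4394528


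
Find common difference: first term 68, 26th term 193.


d = (aₙ - a₁)/(n-1)
= (193 - 68)/(26-1)
= 125/25 = 5

d = 5


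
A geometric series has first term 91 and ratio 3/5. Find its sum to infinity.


S∞ = a₁/(1-r) = 91/(1 - 3/5)
= 91/(2/5)
= 455/2

S∞ = 455/2


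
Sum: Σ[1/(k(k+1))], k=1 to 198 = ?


1/(k(k+1)) = 1/k - 1/(k+1) (partial fractions)
Telescoping: Σ = 1 - 1/199 = 198/199

Sum = 198/199


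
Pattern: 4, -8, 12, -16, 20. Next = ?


Pattern: alternating sign, magnitude arithmetic (d=4)
Terms: 4, -8, 12, -16, 20
Next term = -24

Next term = -24


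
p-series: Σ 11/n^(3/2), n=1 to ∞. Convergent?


p-series test: Σ c/n^p converges if p > 1, diverges if p ≤ 1 (constant c > 0 doesn't affect convergence).
p = 3/2
3/2 > 1 → CONVERGES

Converges (p = 3/2 > 1)


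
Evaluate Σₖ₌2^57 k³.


Σₖ₌2^57 k³ = [57·58/2]² − [1·2/2]²
= 2732409 − 1 = 2732408

Σk³ = 2732408


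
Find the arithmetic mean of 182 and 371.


AM = (182 + 371)/2 = 553/2 = 276.5

AM = 276.5


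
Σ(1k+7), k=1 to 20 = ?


Σ(1k+7) = 1·Σk + 7·n
= 1·210 + 7·20
= 210 + 140 = 350

Σ = 350


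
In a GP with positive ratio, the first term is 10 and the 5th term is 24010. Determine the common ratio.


r^(n-1) = aₙ/a₁
r^4 = 24010/10 = 2401
r = 2401^(1/4)
= ±7; taking r > 0 gives r = 7

r = 7


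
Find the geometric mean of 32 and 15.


GM = √(32×15) = √480 = 21.9089

GM = 21.9089


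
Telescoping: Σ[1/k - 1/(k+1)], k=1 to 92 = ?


Telescoping: adjacent terms cancel.
= 1/1 - 1/93
= 1 - 1/93 = 92/93

Sum = 92/93


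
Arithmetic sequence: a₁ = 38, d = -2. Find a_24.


aₙ = a₁ + (n-1)d
= 38 + (24-1)×-2
= 38 - 46
= -8

a_24 = -8


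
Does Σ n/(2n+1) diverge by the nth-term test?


lim(n→∞) n/(2n+1) = 1/2 = 1/2  (divide numerator and denominator by n)
lim aₙ = 1/2 ≠ 0 → series DIVERGES

Diverges (lim aₙ = 1/2 ≠ 0)


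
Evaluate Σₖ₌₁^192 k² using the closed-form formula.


n = 192
n(n+1)(2n+1)/6 = 192×193×385/6
= 14266560/6 = 2377760

Σk² = 2377760


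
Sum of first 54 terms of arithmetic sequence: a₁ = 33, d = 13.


aₙ = 33 + (54-1)×13 = 722
Sₙ = n(a₁+aₙ)/2 = 54×(33+722)/2
= 54×755/2 = 20385

S_54 = 20385


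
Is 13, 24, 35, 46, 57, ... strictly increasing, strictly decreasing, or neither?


Differences: 11, 11, 11, 11
All differences > 0 → strictly INCREASING

Monotonically increasing


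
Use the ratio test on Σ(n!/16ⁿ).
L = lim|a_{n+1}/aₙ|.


aₙ = n!/16^n
a_{n+1}/aₙ = (n+1)!/16^(n+1) × 16^n/n!
= (n+1)/16
L = lim(n→∞) (n+1)/16 = ∞
L > 1 → series DIVERGES

Diverges (ratio test: L = ∞ > 1)


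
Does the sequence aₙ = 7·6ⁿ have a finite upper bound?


aₙ = 7·6ⁿ → as n→∞, aₙ→∞ (since base 6 > 1)
No finite upper bound exists
The sequence is UNBOUNDED

Unbounded (aₙ → ∞ as n → ∞)


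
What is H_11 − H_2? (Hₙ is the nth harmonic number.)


Σₖ₌3^11 1/k = 1/3 + 1/4 + 1/5 + 1/6 + 1/7 + 1/8 + 1/9 + 1/10 + 1/11
= 42131/27720
≈ 1.5199

Sum = 42131/27720 ≈ 1.5199


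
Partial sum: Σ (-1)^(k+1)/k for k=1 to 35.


S = 1 - 1/2 + 1/3 - 1/4 + 1/5 - 1/6 + 1/7 - 1/8 ± ...
= 0.7072
(Full series converges to +ln(2) ≈ +0.6931)

S_35 = 0.7072


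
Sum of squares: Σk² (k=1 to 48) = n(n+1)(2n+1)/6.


n = 48
n(n+1)(2n+1)/6 = 48×49×97/6
= 228144/6 = 38024

Σk² = 38024


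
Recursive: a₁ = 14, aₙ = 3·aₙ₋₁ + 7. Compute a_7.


Computing step by step:
a_1 = 14
a_2 = 49
a_3 = 154
a_4 = 469
a_5 = 1414
a_6 = 4249
a_7 = 12754


a_7 = 12754


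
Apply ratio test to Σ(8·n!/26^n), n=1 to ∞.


aₙ = 8·n!/26^n
a_{n+1}/aₙ = (n+1)!/26^(n+1) × 26^n/n!  (constant 8 cancels)
= (n+1)/26
L = lim(n→∞) (n+1)/26 = ∞
L > 1 → series DIVERGES

Diverges (ratio test: L = ∞ > 1)


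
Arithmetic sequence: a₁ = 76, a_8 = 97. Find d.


d = (aₙ - a₁)/(n-1)
= (97 - 76)/(8-1)
= 21/7 = 3

d = 3


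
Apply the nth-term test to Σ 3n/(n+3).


lim(n→∞) 3n/(n+3) = 3/1 = 3  (divide numerator and denominator by n)
lim aₙ = 3 ≠ 0 → series DIVERGES

Diverges (lim aₙ = 3 ≠ 0)


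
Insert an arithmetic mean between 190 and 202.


AM = (190 + 202)/2 = 392/2 = 196

AM = 196


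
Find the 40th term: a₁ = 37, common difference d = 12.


aₙ = a₁ + (n-1)d
= 37 + (40-1)×12
= 37 + 468
= 505

a_40 = 505


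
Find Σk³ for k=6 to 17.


Σₖ₌6^17 k³ = [17·18/2]² − [5·6/2]²
= 23409 − 225 = 23184

Σk³ = 23184


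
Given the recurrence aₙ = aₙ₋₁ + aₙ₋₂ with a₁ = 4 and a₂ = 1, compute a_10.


Computing iteratively: 4, 1, 5, 6, 11, 17, 28, 45, 73, 118
a_10 = 118

a_10 = 118


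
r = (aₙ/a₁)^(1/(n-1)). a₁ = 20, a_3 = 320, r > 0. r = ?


r^(n-1) = aₙ/a₁
r^2 = 320/20 = 16
r = 16^(1/2)
= ±4; taking r > 0 gives r = 4

r = 4


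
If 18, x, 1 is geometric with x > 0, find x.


GM = √(18×1) = √18 = 4.2426

GM = 4.2426


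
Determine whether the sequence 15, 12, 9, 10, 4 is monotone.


Differences: -3, -3, 1, -6
Difference at position 3 is +1 (> 0) but position 1 is -3 (< 0) — sequence both rises and falls
→ NOT monotonic

Not monotonic


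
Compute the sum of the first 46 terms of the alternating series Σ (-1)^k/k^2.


S = -1 + 1/4 - 1/9 + 1/16 - 1/25 + 1/36 - 1/49 + 1/64 ± ...
= -0.8222
(Full series converges to -π²/12 ≈ -0.8225)

S_46 = -0.8222


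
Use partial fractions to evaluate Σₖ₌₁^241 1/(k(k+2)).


1/(k(k+2)) = (1/2)·(1/k - 1/(k+2)) (partial fractions)
Telescoping: Σ = (1/2)·(1 + 1/2 - 1/242 - 1/243) = 21931/29403

Sum = 21931/29403


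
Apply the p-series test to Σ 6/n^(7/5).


p-series test: Σ c/n^p converges if p > 1, diverges if p ≤ 1 (constant c > 0 doesn't affect convergence).
p = 7/5
7/5 > 1 → CONVERGES

Converges (p = 7/5 > 1)


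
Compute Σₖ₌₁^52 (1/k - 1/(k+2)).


Telescoping with gap 2: two head and two tail terms survive.
= (1 + 1/2) - (1/53 + 1/54)
= 3/2 - 1/53 - 1/54 = 2093/1431

Sum = 2093/1431


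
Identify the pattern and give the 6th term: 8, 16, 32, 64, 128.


Pattern: geometric (r=2)
Terms: 8, 16, 32, 64, 128
Next term = 256

Next term = 256


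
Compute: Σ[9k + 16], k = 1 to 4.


Σ(9k+16) = 9·Σk + 16·n
= 9·10 + 16·4
= 90 + 64 = 154

Σ = 154


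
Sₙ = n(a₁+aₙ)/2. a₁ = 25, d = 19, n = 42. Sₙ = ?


aₙ = 25 + (42-1)×19 = 804
Sₙ = n(a₁+aₙ)/2 = 42×(25+804)/2
= 42×829/2 = 17409

S_42 = 17409


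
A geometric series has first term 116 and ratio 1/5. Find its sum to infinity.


S∞ = a₁/(1-r) = 116/(1 - 1/5)
= 116/(4/5)
= 145

S∞ = 145


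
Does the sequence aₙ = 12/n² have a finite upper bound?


a₁ = 12, a₂ = 12/4, a₃ = 12/9, ...
0 < aₙ ≤ 12 for all n ≥ 1
The sequence IS bounded

Bounded (0 < aₙ ≤ 12)


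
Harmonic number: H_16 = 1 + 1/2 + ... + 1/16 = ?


H_16 = 1/1 + 1/2 + 1/3 + ... + 1/16
= 2436559/720720
≈ 3.3807

H_16 = 2436559/720720 ≈ 3.3807


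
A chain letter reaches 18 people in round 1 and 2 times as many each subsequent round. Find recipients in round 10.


aₙ = a₁·r^(n-1)
= 18×2^9
= 18×512
= 9216

a_10 = 9216


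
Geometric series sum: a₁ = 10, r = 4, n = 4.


Sₙ = 10×(4^4 - 1)/(4 - 1)
= 10×(256 - 1)/3
= 10×255/3
= 850

S_4 = 850


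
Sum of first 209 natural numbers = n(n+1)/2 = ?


n(n+1)/2 = 209×210/2 = 43890/2 = 21945

Σk = 21945


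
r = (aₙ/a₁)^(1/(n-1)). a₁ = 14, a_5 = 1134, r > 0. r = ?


r^(n-1) = aₙ/a₁
r^4 = 1134/14 = 81
r = 81^(1/4)
= ±3; taking r > 0 gives r = 3

r = 3


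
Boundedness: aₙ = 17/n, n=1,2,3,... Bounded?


a₁ = 17, a₂ = 17/2, a₃ = 17/3, ...
0 < aₙ ≤ 17 for all n ≥ 1
Lower bound: 0, Upper bound: 17
The sequence IS bounded

Bounded (0 < aₙ ≤ 17)


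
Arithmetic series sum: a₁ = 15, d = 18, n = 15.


aₙ = 15 + (15-1)×18 = 267
Sₙ = n(a₁+aₙ)/2 = 15×(15+267)/2
= 15×282/2 = 2115

S_15 = 2115


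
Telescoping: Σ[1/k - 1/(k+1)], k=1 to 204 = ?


Telescoping: adjacent terms cancel.
= 1/1 - 1/205
= 1 - 1/205 = 204/205

Sum = 204/205


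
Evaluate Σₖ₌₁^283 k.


n(n+1)/2 = 283×284/2 = 80372/2 = 40186

Σk = 40186


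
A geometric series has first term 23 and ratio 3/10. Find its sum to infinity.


S∞ = a₁/(1-r) = 23/(1 - 3/10)
= 23/(7/10)
= 230/7

S∞ = 230/7


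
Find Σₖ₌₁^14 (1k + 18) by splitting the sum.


Σ(1k+18) = 1·Σk + 18·n
= 1·105 + 18·14
= 105 + 252 = 357

Σ = 357


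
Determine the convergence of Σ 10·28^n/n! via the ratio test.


aₙ = 10·28^n/n!
a_{n+1}/aₙ = 28^(n+1)/(n+1)! × n!/28^n  (constant 10 cancels)
= 28/(n+1)
L = lim(n→∞) 28/(n+1) = 0
L < 1 → series CONVERGES

Converges (ratio test: L = 0 < 1)


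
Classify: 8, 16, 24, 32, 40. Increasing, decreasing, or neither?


Differences: 8, 8, 8, 8
All differences > 0 → strictly INCREASING

Monotonically increasing


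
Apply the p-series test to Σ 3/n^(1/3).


p-series test: Σ c/n^p converges if p > 1, diverges if p ≤ 1 (constant c > 0 doesn't affect convergence).
p = 1/3
1/3 ≤ 1 → DIVERGES

Diverges (p = 1/3 ≤ 1)


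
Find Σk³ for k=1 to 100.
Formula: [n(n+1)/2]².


n(n+1)/2 = 100×101/2 = 5050
Σk³ = 5050² = 25502500

Σk³ = 25502500


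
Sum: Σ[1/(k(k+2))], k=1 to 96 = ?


1/(k(k+2)) = (1/2)·(1/k - 1/(k+2)) (partial fractions)
Telescoping: Σ = (1/2)·(1 + 1/2 - 1/97 - 1/98) = 3516/4753

Sum = 3516/4753


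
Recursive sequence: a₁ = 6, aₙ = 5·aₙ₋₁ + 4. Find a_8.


Computing step by step:
a_1 = 6
a_2 = 34
a_3 = 174
a_4 = 874
a_5 = 4374
a_6 = 21874
a_7 = 109374
a_8 = 546874


a_8 = 546874


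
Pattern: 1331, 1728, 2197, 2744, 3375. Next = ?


Pattern: perfect cubes: n³
Terms: 1331, 1728, 2197, 2744, 3375
Next term = 4096

Next term = 4096


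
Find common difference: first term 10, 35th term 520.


d = (aₙ - a₁)/(n-1)
= (520 - 10)/(35-1)
= 510/34 = 15

d = 15


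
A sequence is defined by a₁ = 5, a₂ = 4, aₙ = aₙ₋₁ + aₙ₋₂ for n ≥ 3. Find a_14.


Computing iteratively: 5, 4, 9, 13, 22, 35, 57, 92, 149, 241, 390, 631, ...
a_14 = 1652

a_14 = 1652


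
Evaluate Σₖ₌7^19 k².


Σₖ₌7^19 k² = Σₖ₌₁^19 k² − Σₖ₌₁^6 k²
= 19·20·39/6 − 6·7·13/6
= 2470 − 91 = 2379

Σk² = 2379


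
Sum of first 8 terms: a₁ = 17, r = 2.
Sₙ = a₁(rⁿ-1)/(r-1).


Sₙ = 17×(2^8 - 1)/(2 - 1)
= 17×(256 - 1)/1
= 17×255/1
= 4335

S_8 = 4335


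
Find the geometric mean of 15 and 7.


GM = √(15×7) = √105 = 10.247

GM = 10.247


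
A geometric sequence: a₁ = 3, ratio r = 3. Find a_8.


aₙ = a₁·r^(n-1)
= 3×3^7
= 3×2187
= 6561

a_8 = 6561


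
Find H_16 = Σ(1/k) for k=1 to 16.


H_16 = 1/1 + 1/2 + 1/3 + ... + 1/16
= 2436559/720720
≈ 3.3807

H_16 = 2436559/720720 ≈ 3.3807


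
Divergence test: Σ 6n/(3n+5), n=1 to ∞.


lim(n→∞) 6n/(3n+5) = 6/3 = 2  (divide numerator and denominator by n)
lim aₙ = 2 ≠ 0 → series DIVERGES

Diverges (lim aₙ = 2 ≠ 0)


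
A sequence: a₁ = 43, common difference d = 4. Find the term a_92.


aₙ = a₁ + (n-1)d
= 43 + (92-1)×4
= 43 + 364
= 407

a_92 = 407


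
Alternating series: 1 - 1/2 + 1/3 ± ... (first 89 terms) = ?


S = 1 - 1/2 + 1/3 - 1/4 + 1/5 - 1/6 + 1/7 - 1/8 ± ...
= 0.6987
(Full series converges to +ln(2) ≈ +0.6931)

S_89 = 0.6987


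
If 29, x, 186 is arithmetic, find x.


AM = (29 + 186)/2 = 215/2 = 107.5

AM = 107.5


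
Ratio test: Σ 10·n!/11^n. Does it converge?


aₙ = 10·n!/11^n
a_{n+1}/aₙ = (n+1)!/11^(n+1) × 11^n/n!  (constant 10 cancels)
= (n+1)/11
L = lim(n→∞) (n+1)/11 = ∞
L > 1 → series DIVERGES

Diverges (ratio test: L = ∞ > 1)


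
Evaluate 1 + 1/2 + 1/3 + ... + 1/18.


H_18 = 1/1 + 1/2 + 1/3 + ... + 1/18
= 14274301/4084080
≈ 3.4951

H_18 = 14274301/4084080 ≈ 3.4951


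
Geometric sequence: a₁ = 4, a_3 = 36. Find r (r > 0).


r^(n-1) = aₙ/a₁
r^2 = 36/4 = 9
r = 9^(1/2)
= ±3; taking r > 0 gives r = 3

r = 3


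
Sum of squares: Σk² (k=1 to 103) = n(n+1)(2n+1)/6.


n = 103
n(n+1)(2n+1)/6 = 103×104×207/6
= 2217384/6 = 369564

Σk² = 369564


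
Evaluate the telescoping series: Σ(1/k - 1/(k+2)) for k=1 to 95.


Telescoping with gap 2: two head and two tail terms survive.
= (1 + 1/2) - (1/96 + 1/97)
= 3/2 - 1/96 - 1/97 = 13775/9312

Sum = 13775/9312


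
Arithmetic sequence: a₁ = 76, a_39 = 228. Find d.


d = (aₙ - a₁)/(n-1)
= (228 - 76)/(39-1)
= 152/38 = 4

d = 4


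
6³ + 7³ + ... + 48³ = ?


Σₖ₌6^48 k³ = [48·49/2]² − [5·6/2]²
= 1382976 − 225 = 1382751

Σk³ = 1382751


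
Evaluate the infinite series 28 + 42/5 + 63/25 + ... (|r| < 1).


S∞ = a₁/(1-r) = 28/(1 - 3/10)
= 28/(7/10)
= 40

S∞ = 40


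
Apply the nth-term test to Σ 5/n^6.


lim(n→∞) 5/n^6 = 0
lim aₙ = 0 → nth-term test is INCONCLUSIVE
(Need other tests; this is actually a convergent p-series with p=6 > 1)

Inconclusive (lim aₙ = 0; need another test)


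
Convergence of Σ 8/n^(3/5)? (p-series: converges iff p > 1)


p-series test: Σ c/n^p converges if p > 1, diverges if p ≤ 1 (constant c > 0 doesn't affect convergence).
p = 3/5
3/5 ≤ 1 → DIVERGES

Diverges (p = 3/5 ≤ 1)


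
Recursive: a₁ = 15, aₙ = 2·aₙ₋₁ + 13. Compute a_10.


Computing step by step:
a_1 = 15
a_2 = 43
a_3 = 99
a_4 = 211
a_5 = 435
a_6 = 883
a_7 = 1779
a_8 = 3571
a_9 = 7155
a_10 = 14323


a_10 = 14323


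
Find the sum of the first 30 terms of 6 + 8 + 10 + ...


aₙ = 6 + (30-1)×2 = 64
Sₙ = n(a₁+aₙ)/2 = 30×(6+64)/2
= 30×70/2 = 1050

S_30 = 1050


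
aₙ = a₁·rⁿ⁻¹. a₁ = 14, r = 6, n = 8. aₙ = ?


aₙ = a₁·r^(n-1)
= 14×6^7
= 14×279936
= 3919104

a_8 = 3919104


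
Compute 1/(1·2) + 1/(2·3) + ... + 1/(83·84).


1/(k(k+1)) = 1/k - 1/(k+1) (partial fractions)
Telescoping: Σ = 1 - 1/84 = 83/84

Sum = 83/84


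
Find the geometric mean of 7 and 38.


GM = √(7×38) = √266 = 16.3095

GM = 16.3095


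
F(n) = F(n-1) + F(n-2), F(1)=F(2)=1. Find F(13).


Fibonacci sequence: 1, 1, 2, 3, 5, 8, 13, 21, 34, 55, 89, ...
F(13) = 233

F(13) = 233


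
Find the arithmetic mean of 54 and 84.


AM = (54 + 84)/2 = 138/2 = 69

AM = 69


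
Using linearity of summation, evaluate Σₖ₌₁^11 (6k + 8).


Σ(6k+8) = 6·Σk + 8·n
= 6·66 + 8·11
= 396 + 88 = 484

Σ = 484


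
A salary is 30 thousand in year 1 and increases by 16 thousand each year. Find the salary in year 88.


aₙ = a₁ + (n-1)d
= 30 + (88-1)×16
= 30 + 1392
= 1422

a_88 = 1422


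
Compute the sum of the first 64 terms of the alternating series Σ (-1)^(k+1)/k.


S = 1 - 1/2 + 1/3 - 1/4 + 1/5 - 1/6 + 1/7 - 1/8 ± ...
= 0.6854
(Full series converges to +ln(2) ≈ +0.6931)

S_64 = 0.6854


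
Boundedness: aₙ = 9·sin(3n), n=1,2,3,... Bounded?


For all n, -1 ≤ sin(3n) ≤ 1, so -9 ≤ 9·sin(3n) ≤ 9
Lower bound: -9, Upper bound: 9
The sequence IS bounded

Bounded (-9 ≤ aₙ ≤ 9)


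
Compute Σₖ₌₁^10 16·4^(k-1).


Sₙ = 16×(4^10 - 1)/(4 - 1)
= 16×(1048576 - 1)/3
= 16×1048575/3
= 5592400

S_10 = 5592400


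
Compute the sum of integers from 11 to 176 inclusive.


Σₖ₌11^176 k = Σₖ₌₁^176 k − Σₖ₌₁^10 k
= 176·177/2 − 10·11/2
= 15576 − 55 = 15521

Σk = 15521


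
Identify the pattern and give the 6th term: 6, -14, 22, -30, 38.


Pattern: alternating sign, magnitude arithmetic (d=8)
Terms: 6, -14, 22, -30, 38
Next term = -46

Next term = -46


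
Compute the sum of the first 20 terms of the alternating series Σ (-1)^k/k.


S = -1 + 1/2 - 1/3 + 1/4 - 1/5 + 1/6 - 1/7 + 1/8 ± ...
= -0.6688
(Full series converges to -ln(2) ≈ -0.6931)

S_20 = -0.6688


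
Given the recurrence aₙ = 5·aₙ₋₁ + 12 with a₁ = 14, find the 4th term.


Computing step by step:
a_1 = 14
a_2 = 82
a_3 = 422
a_4 = 2122


a_4 = 2122


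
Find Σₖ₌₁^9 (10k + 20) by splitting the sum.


Σ(10k+20) = 10·Σk + 20·n
= 10·45 + 20·9
= 450 + 180 = 630

Σ = 630


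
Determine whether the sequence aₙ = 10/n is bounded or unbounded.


a₁ = 10, a₂ = 10/2, a₃ = 10/3, ...
0 < aₙ ≤ 10 for all n ≥ 1
Lower bound: 0, Upper bound: 10
The sequence IS bounded

Bounded (0 < aₙ ≤ 10)


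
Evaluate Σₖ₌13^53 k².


Σₖ₌13^53 k² = Σₖ₌₁^53 k² − Σₖ₌₁^12 k²
= 53·54·107/6 − 12·13·25/6
= 51039 − 650 = 50389

Σk² = 50389


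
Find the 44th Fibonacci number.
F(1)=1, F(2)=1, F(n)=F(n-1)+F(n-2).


Fibonacci sequence: 1, 1, 2, 3, 5, 8, 13, 21, 34, 55, 89, ...
F(44) = 701408733

F(44) = 701408733


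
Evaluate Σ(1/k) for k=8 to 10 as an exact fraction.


Σₖ₌8^10 1/k = 1/8 + 1/9 + 1/10
= 121/360
≈ 0.3361

Sum = 121/360 ≈ 0.3361


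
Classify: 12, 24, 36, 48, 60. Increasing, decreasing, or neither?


Differences: 12, 12, 12, 12
All differences > 0 → strictly INCREASING

Monotonically increasing


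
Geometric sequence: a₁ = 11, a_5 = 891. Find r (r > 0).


r^(n-1) = aₙ/a₁
r^4 = 891/11 = 81
r = 81^(1/4)
= ±3; taking r > 0 gives r = 3

r = 3


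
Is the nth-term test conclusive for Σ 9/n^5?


lim(n→∞) 9/n^5 = 0
lim aₙ = 0 → nth-term test is INCONCLUSIVE
(Need other tests; this is actually a convergent p-series with p=5 > 1)

Inconclusive (lim aₙ = 0; need another test)


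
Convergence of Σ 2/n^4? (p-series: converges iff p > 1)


p-series test: Σ c/n^p converges if p > 1, diverges if p ≤ 1 (constant c > 0 doesn't affect convergence).
p = 4
4 > 1 → CONVERGES

Converges (p = 4 > 1)


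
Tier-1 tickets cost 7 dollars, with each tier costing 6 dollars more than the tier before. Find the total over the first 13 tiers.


aₙ = 7 + (13-1)×6 = 79
Sₙ = n(a₁+aₙ)/2 = 13×(7+79)/2
= 13×86/2 = 559

S_13 = 559


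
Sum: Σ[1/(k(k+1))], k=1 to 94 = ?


1/(k(k+1)) = 1/k - 1/(k+1) (partial fractions)
Telescoping: Σ = 1 - 1/95 = 94/95

Sum = 94/95


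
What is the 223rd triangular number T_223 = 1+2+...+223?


n(n+1)/2 = 223×224/2 = 49952/2 = 24976

Σk = 24976


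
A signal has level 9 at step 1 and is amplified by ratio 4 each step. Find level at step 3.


aₙ = a₁·r^(n-1)
= 9×4^2
= 9×16
= 144

a_3 = 144


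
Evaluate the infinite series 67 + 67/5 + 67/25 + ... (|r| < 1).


S∞ = a₁/(1-r) = 67/(1 - 1/5)
= 67/(4/5)
= 335/4

S∞ = 335/4


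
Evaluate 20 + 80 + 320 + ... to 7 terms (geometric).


Sₙ = 20×(4^7 - 1)/(4 - 1)
= 20×(16384 - 1)/3
= 20×16383/3
= 109220

S_7 = 109220


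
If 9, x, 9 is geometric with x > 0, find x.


GM = √(9×9) = √81 = 9

GM = 9


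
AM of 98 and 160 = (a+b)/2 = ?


AM = (98 + 160)/2 = 258/2 = 129

AM = 129


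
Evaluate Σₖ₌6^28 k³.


Σₖ₌6^28 k³ = [28·29/2]² − [5·6/2]²
= 164836 − 225 = 164611

Σk³ = 164611


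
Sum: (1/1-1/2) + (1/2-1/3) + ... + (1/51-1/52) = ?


Telescoping: adjacent terms cancel.
= 1/1 - 1/52
= 1 - 1/52 = 51/52

Sum = 51/52


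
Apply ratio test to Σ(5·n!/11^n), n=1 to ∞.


aₙ = 5·n!/11^n
a_{n+1}/aₙ = (n+1)!/11^(n+1) × 11^n/n!  (constant 5 cancels)
= (n+1)/11
L = lim(n→∞) (n+1)/11 = ∞
L > 1 → series DIVERGES

Diverges (ratio test: L = ∞ > 1)


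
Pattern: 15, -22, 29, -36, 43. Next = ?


Pattern: alternating sign, magnitude arithmetic (d=7)
Terms: 15, -22, 29, -36, 43
Next term = -50

Next term = -50


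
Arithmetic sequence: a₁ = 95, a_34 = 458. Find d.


d = (aₙ - a₁)/(n-1)
= (458 - 95)/(34-1)
= 363/33 = 11

d = 11


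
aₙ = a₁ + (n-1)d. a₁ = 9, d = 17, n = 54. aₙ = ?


aₙ = a₁ + (n-1)d
= 9 + (54-1)×17
= 9 + 901
= 910

a_54 = 910


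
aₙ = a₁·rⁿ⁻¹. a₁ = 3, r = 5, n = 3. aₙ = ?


aₙ = a₁·r^(n-1)
= 3×5^2
= 3×25
= 75

a_3 = 75


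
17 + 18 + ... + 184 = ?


Σₖ₌17^184 k = Σₖ₌₁^184 k − Σₖ₌₁^16 k
= 184·185/2 − 16·17/2
= 17020 − 136 = 16884

Σk = 16884


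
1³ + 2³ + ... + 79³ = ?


n(n+1)/2 = 79×80/2 = 3160
Σk³ = 3160² = 9985600

Σk³ = 9985600


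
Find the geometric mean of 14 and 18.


GM = √(14×18) = √252 = 15.8745

GM = 15.8745


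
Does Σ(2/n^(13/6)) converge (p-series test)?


p-series test: Σ c/n^p converges if p > 1, diverges if p ≤ 1 (constant c > 0 doesn't affect convergence).
p = 13/6
13/6 > 1 → CONVERGES

Converges (p = 13/6 > 1)


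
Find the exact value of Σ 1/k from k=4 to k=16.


Σₖ₌4^16 1/k = 1/4 + 1/5 + 1/6 + ... + 1/16
= 1115239/720720
≈ 1.5474

Sum = 1115239/720720 ≈ 1.5474


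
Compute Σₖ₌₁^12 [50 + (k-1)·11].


aₙ = 50 + (12-1)×11 = 171
Sₙ = n(a₁+aₙ)/2 = 12×(50+171)/2
= 12×221/2 = 1326

S_12 = 1326


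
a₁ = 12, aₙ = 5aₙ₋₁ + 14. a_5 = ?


Computing step by step:
a_1 = 12
a_2 = 74
a_3 = 384
a_4 = 1934
a_5 = 9684


a_5 = 9684


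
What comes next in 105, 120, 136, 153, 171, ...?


Pattern: triangular numbers: n(n+1)/2
Terms: 105, 120, 136, 153, 171
Next term = 190

Next term = 190


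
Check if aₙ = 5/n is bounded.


a₁ = 5, a₂ = 5/2, a₃ = 5/3, ...
0 < aₙ ≤ 5 for all n ≥ 1
Lower bound: 0, Upper bound: 5
The sequence IS bounded

Bounded (0 < aₙ ≤ 5)


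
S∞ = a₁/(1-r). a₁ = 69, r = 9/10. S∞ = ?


S∞ = a₁/(1-r) = 69/(1 - 9/10)
= 69/(1/10)
= 690

S∞ = 690


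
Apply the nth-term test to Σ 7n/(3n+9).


lim(n→∞) 7n/(3n+9) = 7/3 = 7/3  (divide numerator and denominator by n)
lim aₙ = 7/3 ≠ 0 → series DIVERGES

Diverges (lim aₙ = 7/3 ≠ 0)


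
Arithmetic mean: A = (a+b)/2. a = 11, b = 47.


AM = (11 + 47)/2 = 58/2 = 29

AM = 29


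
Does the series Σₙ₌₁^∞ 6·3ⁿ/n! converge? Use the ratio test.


aₙ = 6·3^n/n!
a_{n+1}/aₙ = 3^(n+1)/(n+1)! × n!/3^n  (constant 6 cancels)
= 3/(n+1)
L = lim(n→∞) 3/(n+1) = 0
L < 1 → series CONVERGES

Converges (ratio test: L = 0 < 1)


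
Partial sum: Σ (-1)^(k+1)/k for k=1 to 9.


S = 1 - 1/2 + 1/3 - 1/4 + 1/5 - 1/6 + 1/7 - 1/8 ± ...
= 0.7456
(Full series converges to +ln(2) ≈ +0.6931)

S_9 = 0.7456


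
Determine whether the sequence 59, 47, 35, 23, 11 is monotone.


Differences: -12, -12, -12, -12
All differences < 0 → strictly DECREASING

Monotonically decreasing


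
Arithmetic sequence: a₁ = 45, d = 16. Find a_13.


aₙ = a₁ + (n-1)d
= 45 + (13-1)×16
= 45 + 192
= 237

a_13 = 237


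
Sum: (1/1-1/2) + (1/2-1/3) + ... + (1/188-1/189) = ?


Telescoping: adjacent terms cancel.
= 1/1 - 1/189
= 1 - 1/189 = 188/189

Sum = 188/189


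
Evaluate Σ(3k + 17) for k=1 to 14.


Σ(3k+17) = 3·Σk + 17·n
= 3·105 + 17·14
= 315 + 238 = 553

Σ = 553


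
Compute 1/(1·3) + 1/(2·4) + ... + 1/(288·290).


1/(k(k+2)) = (1/2)·(1/k - 1/(k+2)) (partial fractions)
Telescoping: Σ = (1/2)·(1 + 1/2 - 1/289 - 1/290) = 31284/41905

Sum = 31284/41905


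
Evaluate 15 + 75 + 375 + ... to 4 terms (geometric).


Sₙ = 15×(5^4 - 1)/(5 - 1)
= 15×(625 - 1)/4
= 15×624/4
= 2340

S_4 = 2340


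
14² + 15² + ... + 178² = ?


Σₖ₌14^178 k² = Σₖ₌₁^178 k² − Σₖ₌₁^13 k²
= 178·179·357/6 − 13·14·27/6
= 1895789 − 819 = 1894970

Σk² = 1894970


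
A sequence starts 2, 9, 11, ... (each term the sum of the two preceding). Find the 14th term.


Computing iteratively: 2, 9, 11, 20, 31, 51, 82, 133, 215, 348, 563, 911, ...
a_14 = 2385

a_14 = 2385


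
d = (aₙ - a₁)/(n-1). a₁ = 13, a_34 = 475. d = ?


d = (aₙ - a₁)/(n-1)
= (475 - 13)/(34-1)
= 462/33 = 14

d = 14


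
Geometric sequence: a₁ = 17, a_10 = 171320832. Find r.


r^(n-1) = aₙ/a₁
r^9 = 171320832/17 = 10077696
r = 10077696^(1/9)
= 6

r = 6


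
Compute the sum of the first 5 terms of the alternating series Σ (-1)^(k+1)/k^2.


S = 1 - 1/4 + 1/9 - 1/16 + 1/25
= 0.8386
(Full series converges to +π²/12 ≈ +0.8225)

S_5 = 0.8386


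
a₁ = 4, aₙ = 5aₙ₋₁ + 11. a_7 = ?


Computing step by step:
a_1 = 4
a_2 = 31
a_3 = 166
a_4 = 841
a_5 = 4216
a_6 = 21091
a_7 = 105466


a_7 = 105466


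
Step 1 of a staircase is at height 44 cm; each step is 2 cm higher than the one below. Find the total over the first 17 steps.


aₙ = 44 + (17-1)×2 = 76
Sₙ = n(a₁+aₙ)/2 = 17×(44+76)/2
= 17×120/2 = 1020

S_17 = 1020


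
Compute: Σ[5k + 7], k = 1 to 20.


Σ(5k+7) = 5·Σk + 7·n
= 5·210 + 7·20
= 1050 + 140 = 1190

Σ = 1190


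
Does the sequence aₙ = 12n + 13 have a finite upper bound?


aₙ = 12n + 13 → as n→∞, aₙ→∞
No finite upper bound exists
The sequence is UNBOUNDED

Unbounded (aₙ → ∞ as n → ∞)


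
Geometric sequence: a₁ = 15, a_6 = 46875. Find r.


r^(n-1) = aₙ/a₁
r^5 = 46875/15 = 3125
r = 3125^(1/5)
= 5

r = 5


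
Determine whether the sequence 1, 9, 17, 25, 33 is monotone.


Differences: 8, 8, 8, 8
All differences > 0 → strictly INCREASING

Monotonically increasing


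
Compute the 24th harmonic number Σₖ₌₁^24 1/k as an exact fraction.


H_24 = 1/1 + 1/2 + 1/3 + ... + 1/24
= 1347822955/356948592
≈ 3.776

H_24 = 1347822955/356948592 ≈ 3.776


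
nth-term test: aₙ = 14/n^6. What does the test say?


lim(n→∞) 14/n^6 = 0
lim aₙ = 0 → nth-term test is INCONCLUSIVE
(Need other tests; this is actually a convergent p-series with p=6 > 1)

Inconclusive (lim aₙ = 0; need another test)


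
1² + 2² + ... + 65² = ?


n = 65
n(n+1)(2n+1)/6 = 65×66×131/6
= 561990/6 = 93665

Σk² = 93665


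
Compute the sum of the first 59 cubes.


n(n+1)/2 = 59×60/2 = 1770
Σk³ = 1770² = 3132900

Σk³ = 3132900


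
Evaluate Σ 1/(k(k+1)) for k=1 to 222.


1/(k(k+1)) = 1/k - 1/(k+1) (partial fractions)
Telescoping: Σ = 1 - 1/223 = 222/223

Sum = 222/223


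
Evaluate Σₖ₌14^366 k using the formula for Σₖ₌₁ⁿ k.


Σₖ₌14^366 k = Σₖ₌₁^366 k − Σₖ₌₁^13 k
= 366·367/2 − 13·14/2
= 67161 − 91 = 67070

Σk = 67070


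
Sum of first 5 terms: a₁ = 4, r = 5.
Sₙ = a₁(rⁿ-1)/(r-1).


Sₙ = 4×(5^5 - 1)/(5 - 1)
= 4×(3125 - 1)/4
= 4×3124/4
= 3124

S_5 = 3124


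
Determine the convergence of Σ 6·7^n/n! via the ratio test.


aₙ = 6·7^n/n!
a_{n+1}/aₙ = 7^(n+1)/(n+1)! × n!/7^n  (constant 6 cancels)
= 7/(n+1)
L = lim(n→∞) 7/(n+1) = 0
L < 1 → series CONVERGES

Converges (ratio test: L = 0 < 1)


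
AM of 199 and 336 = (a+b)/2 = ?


AM = (199 + 336)/2 = 535/2 = 267.5

AM = 267.5


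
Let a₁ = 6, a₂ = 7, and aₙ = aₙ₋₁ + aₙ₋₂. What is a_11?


Computing iteratively: 6, 7, 13, 20, 33, 53, 86, 139, 225, 364, 589
a_11 = 589

a_11 = 589


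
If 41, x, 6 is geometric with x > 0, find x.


GM = √(41×6) = √246 = 15.6844

GM = 15.6844


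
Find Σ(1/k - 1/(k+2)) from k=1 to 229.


Telescoping with gap 2: two head and two tail terms survive.
= (1 + 1/2) - (1/230 + 1/231)
= 3/2 - 1/230 - 1/231 = 39617/26565

Sum = 39617/26565


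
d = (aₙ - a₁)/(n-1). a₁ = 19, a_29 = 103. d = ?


d = (aₙ - a₁)/(n-1)
= (103 - 19)/(29-1)
= 84/28 = 3

d = 3


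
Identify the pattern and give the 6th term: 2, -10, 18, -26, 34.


Pattern: alternating sign, magnitude arithmetic (d=8)
Terms: 2, -10, 18, -26, 34
Next term = -42

Next term = -42


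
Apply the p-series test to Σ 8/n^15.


p-series test: Σ c/n^p converges if p > 1, diverges if p ≤ 1 (constant c > 0 doesn't affect convergence).
p = 15
15 > 1 → CONVERGES

Converges (p = 15 > 1)


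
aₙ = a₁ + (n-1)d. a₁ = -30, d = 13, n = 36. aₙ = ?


aₙ = a₁ + (n-1)d
= -30 + (36-1)×13
= -30 + 455
= 425

a_36 = 425


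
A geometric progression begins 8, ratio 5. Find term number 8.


aₙ = a₁·r^(n-1)
= 8×5^7
= 8×78125
= 625000

a_8 = 625000


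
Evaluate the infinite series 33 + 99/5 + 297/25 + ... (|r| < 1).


S∞ = a₁/(1-r) = 33/(1 - 3/5)
= 33/(2/5)
= 165/2

S∞ = 165/2


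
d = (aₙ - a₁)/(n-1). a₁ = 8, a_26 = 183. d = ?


d = (aₙ - a₁)/(n-1)
= (183 - 8)/(26-1)
= 175/25 = 7

d = 7


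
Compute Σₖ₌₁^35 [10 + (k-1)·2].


aₙ = 10 + (35-1)×2 = 78
Sₙ = n(a₁+aₙ)/2 = 35×(10+78)/2
= 35×88/2 = 1540

S_35 = 1540


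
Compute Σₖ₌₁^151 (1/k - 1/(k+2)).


Telescoping with gap 2: two head and two tail terms survive.
= (1 + 1/2) - (1/152 + 1/153)
= 3/2 - 1/152 - 1/153 = 34579/23256

Sum = 34579/23256


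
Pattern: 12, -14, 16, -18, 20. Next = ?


Pattern: alternating sign, magnitude arithmetic (d=2)
Terms: 12, -14, 16, -18, 20
Next term = -22

Next term = -22


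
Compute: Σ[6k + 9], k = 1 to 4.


Σ(6k+9) = 6·Σk + 9·n
= 6·10 + 9·4
= 60 + 36 = 96

Σ = 96


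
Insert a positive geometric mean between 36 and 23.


GM = √(36×23) = √828 = 28.775

GM = 28.775


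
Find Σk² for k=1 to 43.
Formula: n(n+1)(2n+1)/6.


n = 43
n(n+1)(2n+1)/6 = 43×44×87/6
= 164604/6 = 27434

Σk² = 27434


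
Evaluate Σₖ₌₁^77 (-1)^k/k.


S = -1 + 1/2 - 1/3 + 1/4 - 1/5 + 1/6 - 1/7 + 1/8 ± ...
= -0.6996
(Full series converges to -ln(2) ≈ -0.6931)

S_77 = -0.6996


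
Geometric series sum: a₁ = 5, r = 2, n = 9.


Sₙ = 5×(2^9 - 1)/(2 - 1)
= 5×(512 - 1)/1
= 5×511/1
= 2555

S_9 = 2555


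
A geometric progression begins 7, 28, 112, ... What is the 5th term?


aₙ = a₁·r^(n-1)
= 7×4^4
= 7×256
= 1792

a_5 = 1792


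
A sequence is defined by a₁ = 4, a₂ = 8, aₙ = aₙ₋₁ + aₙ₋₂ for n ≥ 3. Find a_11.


Computing iteratively: 4, 8, 12, 20, 32, 52, 84, 136, 220, 356, 576
a_11 = 576

a_11 = 576


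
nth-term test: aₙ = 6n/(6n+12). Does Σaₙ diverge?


lim(n→∞) 6n/(6n+12) = 6/6 = 1  (divide numerator and denominator by n)
lim aₙ = 1 ≠ 0 → series DIVERGES

Diverges (lim aₙ = 1 ≠ 0)


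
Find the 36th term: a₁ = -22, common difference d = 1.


aₙ = a₁ + (n-1)d
= -22 + (36-1)×1
= -22 + 35
= 13

a_36 = 13


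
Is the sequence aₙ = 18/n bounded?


a₁ = 18, a₂ = 18/2, a₃ = 18/3, ...
0 < aₙ ≤ 18 for all n ≥ 1
Lower bound: 0, Upper bound: 18
The sequence IS bounded

Bounded (0 < aₙ ≤ 18)


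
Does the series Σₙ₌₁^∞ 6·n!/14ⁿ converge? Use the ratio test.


aₙ = 6·n!/14^n
a_{n+1}/aₙ = (n+1)!/14^(n+1) × 14^n/n!  (constant 6 cancels)
= (n+1)/14
L = lim(n→∞) (n+1)/14 = ∞
L > 1 → series DIVERGES

Diverges (ratio test: L = ∞ > 1)


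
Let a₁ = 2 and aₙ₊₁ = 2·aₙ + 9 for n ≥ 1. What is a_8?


Computing step by step:
a_1 = 2
a_2 = 13
a_3 = 35
a_4 = 79
a_5 = 167
a_6 = 343
a_7 = 695
a_8 = 1399


a_8 = 1399


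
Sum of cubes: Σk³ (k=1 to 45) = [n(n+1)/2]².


n(n+1)/2 = 45×46/2 = 1035
Σk³ = 1035² = 1071225

Σk³ = 1071225


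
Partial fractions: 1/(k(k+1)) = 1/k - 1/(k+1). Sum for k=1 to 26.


1/(k(k+1)) = 1/k - 1/(k+1) (partial fractions)
Telescoping: Σ = 1 - 1/27 = 26/27

Sum = 26/27


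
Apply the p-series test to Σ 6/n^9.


p-series test: Σ c/n^p converges if p > 1, diverges if p ≤ 1 (constant c > 0 doesn't affect convergence).
p = 9
9 > 1 → CONVERGES

Converges (p = 9 > 1)


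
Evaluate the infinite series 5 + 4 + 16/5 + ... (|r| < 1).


S∞ = a₁/(1-r) = 5/(1 - 4/5)
= 5/(1/5)
= 25

S∞ = 25


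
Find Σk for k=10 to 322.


Σₖ₌10^322 k = Σₖ₌₁^322 k − Σₖ₌₁^9 k
= 322·323/2 − 9·10/2
= 52003 − 45 = 51958

Σk = 51958


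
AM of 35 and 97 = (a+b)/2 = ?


AM = (35 + 97)/2 = 132/2 = 66

AM = 66


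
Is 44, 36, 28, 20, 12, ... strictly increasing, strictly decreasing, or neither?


Differences: -8, -8, -8, -8
All differences < 0 → strictly DECREASING

Monotonically decreasing


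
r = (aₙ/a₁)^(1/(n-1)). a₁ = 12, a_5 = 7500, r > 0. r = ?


r^(n-1) = aₙ/a₁
r^4 = 7500/12 = 625
r = 625^(1/4)
= ±5; taking r > 0 gives r = 5

r = 5


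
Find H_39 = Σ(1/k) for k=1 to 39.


H_39 = 1/1 + 1/2 + 1/3 + ... + 1/39
= 2066035355155033/485721041551200
≈ 4.2535

H_39 = 2066035355155033/485721041551200 ≈ 4.2535


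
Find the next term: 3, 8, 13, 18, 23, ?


Pattern: arithmetic (d=5)
Terms: 3, 8, 13, 18, 23
Next term = 28

Next term = 28


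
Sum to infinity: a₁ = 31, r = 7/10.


S∞ = a₁/(1-r) = 31/(1 - 7/10)
= 31/(3/10)
= 310/3

S∞ = 310/3


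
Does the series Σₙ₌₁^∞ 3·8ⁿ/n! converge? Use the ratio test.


aₙ = 3·8^n/n!
a_{n+1}/aₙ = 8^(n+1)/(n+1)! × n!/8^n  (constant 3 cancels)
= 8/(n+1)
L = lim(n→∞) 8/(n+1) = 0
L < 1 → series CONVERGES

Converges (ratio test: L = 0 < 1)


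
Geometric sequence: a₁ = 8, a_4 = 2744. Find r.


r^(n-1) = aₙ/a₁
r^3 = 2744/8 = 343
r = 343^(1/3)
= 7

r = 7


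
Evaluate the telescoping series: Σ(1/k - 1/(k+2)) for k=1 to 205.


Telescoping with gap 2: two head and two tail terms survive.
= (1 + 1/2) - (1/206 + 1/207)
= 3/2 - 1/206 - 1/207 = 31775/21321

Sum = 31775/21321


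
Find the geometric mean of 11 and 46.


GM = √(11×46) = √506 = 22.4944

GM = 22.4944


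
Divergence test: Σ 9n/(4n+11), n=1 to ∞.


lim(n→∞) 9n/(4n+11) = 9/4 = 9/4  (divide numerator and denominator by n)
lim aₙ = 9/4 ≠ 0 → series DIVERGES

Diverges (lim aₙ = 9/4 ≠ 0)


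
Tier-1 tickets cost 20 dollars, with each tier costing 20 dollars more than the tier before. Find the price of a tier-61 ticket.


aₙ = a₁ + (n-1)d
= 20 + (61-1)×20
= 20 + 1200
= 1220

a_61 = 1220


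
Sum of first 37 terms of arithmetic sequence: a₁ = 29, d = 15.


aₙ = 29 + (37-1)×15 = 569
Sₙ = n(a₁+aₙ)/2 = 37×(29+569)/2
= 37×598/2 = 11063

S_37 = 11063


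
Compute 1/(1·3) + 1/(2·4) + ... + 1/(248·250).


1/(k(k+2)) = (1/2)·(1/k - 1/(k+2)) (partial fractions)
Telescoping: Σ = (1/2)·(1 + 1/2 - 1/249 - 1/250) = 23219/31125

Sum = 23219/31125


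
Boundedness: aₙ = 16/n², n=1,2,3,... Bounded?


a₁ = 16, a₂ = 16/4, a₃ = 16/9, ...
0 < aₙ ≤ 16 for all n ≥ 1
The sequence IS bounded

Bounded (0 < aₙ ≤ 16)


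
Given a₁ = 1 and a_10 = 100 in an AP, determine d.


d = (aₙ - a₁)/(n-1)
= (100 - 1)/(10-1)
= 99/9 = 11

d = 11


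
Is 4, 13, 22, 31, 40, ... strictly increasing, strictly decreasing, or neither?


Differences: 9, 9, 9, 9
All differences > 0 → strictly INCREASING

Monotonically increasing


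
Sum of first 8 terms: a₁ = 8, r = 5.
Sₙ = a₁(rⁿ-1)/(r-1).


Sₙ = 8×(5^8 - 1)/(5 - 1)
= 8×(390625 - 1)/4
= 8×390624/4
= 781248

S_8 = 781248


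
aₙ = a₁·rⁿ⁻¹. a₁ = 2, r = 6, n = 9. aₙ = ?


aₙ = a₁·r^(n-1)
= 2×6^8
= 2×1679616
= 3359232

a_9 = 3359232


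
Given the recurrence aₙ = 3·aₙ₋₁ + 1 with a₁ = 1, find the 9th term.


Computing step by step:
a_1 = 1
a_2 = 4
a_3 = 13
a_4 = 40
a_5 = 121
a_6 = 364
a_7 = 1093
a_8 = 3280
a_9 = 9841


a_9 = 9841


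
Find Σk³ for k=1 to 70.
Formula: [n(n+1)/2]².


n(n+1)/2 = 70×71/2 = 2485
Σk³ = 2485² = 6175225

Σk³ = 6175225


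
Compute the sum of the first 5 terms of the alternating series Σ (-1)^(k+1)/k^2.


S = 1 - 1/4 + 1/9 - 1/16 + 1/25
= 0.8386
(Full series converges to +π²/12 ≈ +0.8225)

S_5 = 0.8386


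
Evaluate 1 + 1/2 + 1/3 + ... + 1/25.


H_25 = 1/1 + 1/2 + 1/3 + ... + 1/25
= 34052522467/8923714800
≈ 3.816

H_25 = 34052522467/8923714800 ≈ 3.816


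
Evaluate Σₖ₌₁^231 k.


n(n+1)/2 = 231×232/2 = 53592/2 = 26796

Σk = 26796


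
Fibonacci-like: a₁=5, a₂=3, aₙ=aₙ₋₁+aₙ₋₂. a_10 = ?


Computing iteratively: 5, 3, 8, 11, 19, 30, 49, 79, 128, 207
a_10 = 207

a_10 = 207


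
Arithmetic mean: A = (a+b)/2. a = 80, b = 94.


AM = (80 + 94)/2 = 174/2 = 87

AM = 87


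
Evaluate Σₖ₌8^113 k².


Σₖ₌8^113 k² = Σₖ₌₁^113 k² − Σₖ₌₁^7 k²
= 113·114·227/6 − 7·8·15/6
= 487369 − 140 = 487229

Σk² = 487229
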